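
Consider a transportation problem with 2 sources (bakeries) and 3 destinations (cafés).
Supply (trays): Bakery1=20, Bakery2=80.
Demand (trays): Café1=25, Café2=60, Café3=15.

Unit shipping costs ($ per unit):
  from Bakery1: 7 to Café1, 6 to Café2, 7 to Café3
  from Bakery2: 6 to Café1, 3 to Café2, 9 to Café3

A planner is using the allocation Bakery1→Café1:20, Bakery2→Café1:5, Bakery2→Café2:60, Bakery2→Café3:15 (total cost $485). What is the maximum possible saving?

45

Current plan cost = 20·7 + 5·6 + 60·3 + 15·9 = $485.
Optimal plan:
  Bakery1→Café1: 5 trays
  Bakery1→Café3: 15 trays
  Bakery2→Café1: 20 trays
  Bakery2→Café2: 60 trays
Optimal cost = $440.
Saving = 485 − 440 = $45.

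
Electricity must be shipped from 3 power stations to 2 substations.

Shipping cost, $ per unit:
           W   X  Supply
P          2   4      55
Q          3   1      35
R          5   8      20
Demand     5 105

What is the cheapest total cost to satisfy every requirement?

400

A cheapest plan:
  P->X: 55 × $4 = $220
  Q->X: 35 × $1 = $35
  R->W: 5 × $5 = $25
  R->X: 15 × $8 = $120
Total = 220 + 35 + 25 + 120 = $400.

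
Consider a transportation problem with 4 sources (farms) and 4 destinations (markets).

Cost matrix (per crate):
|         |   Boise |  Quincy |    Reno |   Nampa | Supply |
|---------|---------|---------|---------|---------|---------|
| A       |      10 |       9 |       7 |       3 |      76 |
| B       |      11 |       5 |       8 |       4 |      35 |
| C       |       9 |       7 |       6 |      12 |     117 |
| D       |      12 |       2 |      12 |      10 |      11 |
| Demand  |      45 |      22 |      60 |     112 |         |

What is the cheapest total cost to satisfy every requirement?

Optimal allocation:
  A→Nampa: 76 × 3 = 228
  B→Nampa: 35 × 4 = 140
  C→Boise: 45 × 9 = 405
  C→Quincy: 11 × 7 = 77
  C→Reno: 60 × 6 = 360
  C→Nampa: 1 × 12 = 12
  D→Quincy: 11 × 2 = 22
Total = 228 + 140 + 405 + 77 + 360 + 12 + 22 = 1244.
(Supply check: A ships 76; B ships 35; C ships 117; D ships 11.)

1244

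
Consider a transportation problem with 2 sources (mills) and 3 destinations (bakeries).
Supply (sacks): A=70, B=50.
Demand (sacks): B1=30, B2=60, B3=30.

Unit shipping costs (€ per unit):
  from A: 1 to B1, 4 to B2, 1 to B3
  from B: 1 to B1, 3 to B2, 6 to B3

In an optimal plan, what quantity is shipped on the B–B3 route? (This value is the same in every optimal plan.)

0

Solving gives:
  A to B1: 30 × €1 = €30
  A to B2: 10 × €4 = €40
  A to B3: 30 × €1 = €30
  B to B2: 50 × €3 = €150
Total cost = €250.
The route B→B3 is not used.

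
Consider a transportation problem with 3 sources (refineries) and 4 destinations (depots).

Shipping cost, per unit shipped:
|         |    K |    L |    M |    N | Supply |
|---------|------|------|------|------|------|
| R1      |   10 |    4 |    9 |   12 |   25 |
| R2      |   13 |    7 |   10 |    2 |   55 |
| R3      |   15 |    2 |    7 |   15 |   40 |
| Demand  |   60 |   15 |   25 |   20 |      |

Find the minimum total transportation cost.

950

A cheapest plan:
  R1–K: 25 × 10 = 250
  R2–K: 35 × 13 = 455
  R2–N: 20 × 2 = 40
  R3–L: 15 × 2 = 30
  R3–M: 25 × 7 = 175
Total = 250 + 455 + 40 + 30 + 175 = 950.
(Supply check: R1 ships 25; R2 ships 55; R3 ships 40.)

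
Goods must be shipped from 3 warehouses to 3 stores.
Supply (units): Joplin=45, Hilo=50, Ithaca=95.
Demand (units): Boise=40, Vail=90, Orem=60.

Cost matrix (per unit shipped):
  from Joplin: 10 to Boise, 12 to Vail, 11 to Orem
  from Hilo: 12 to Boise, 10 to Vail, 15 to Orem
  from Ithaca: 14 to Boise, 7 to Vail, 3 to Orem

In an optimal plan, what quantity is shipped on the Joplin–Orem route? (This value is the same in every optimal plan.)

Optimal shipments:
  Joplin–Boise: 40 units
  Joplin–Vail: 5 units
  Hilo–Vail: 50 units
  Ithaca–Vail: 35 units
  Ithaca–Orem: 60 units
Total cost = 1385.
The route Joplin→Orem is not used.

0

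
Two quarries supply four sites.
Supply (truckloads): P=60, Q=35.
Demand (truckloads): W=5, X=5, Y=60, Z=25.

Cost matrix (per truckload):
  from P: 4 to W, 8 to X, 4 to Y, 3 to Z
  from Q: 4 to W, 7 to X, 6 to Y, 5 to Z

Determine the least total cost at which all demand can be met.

420

An optimal shipping plan:
  P->Y: 35 × 4 = 140
  P->Z: 25 × 3 = 75
  Q->W: 5 × 4 = 20
  Q->X: 5 × 7 = 35
  Q->Y: 25 × 6 = 150
Total = 140 + 75 + 20 + 35 + 150 = 420.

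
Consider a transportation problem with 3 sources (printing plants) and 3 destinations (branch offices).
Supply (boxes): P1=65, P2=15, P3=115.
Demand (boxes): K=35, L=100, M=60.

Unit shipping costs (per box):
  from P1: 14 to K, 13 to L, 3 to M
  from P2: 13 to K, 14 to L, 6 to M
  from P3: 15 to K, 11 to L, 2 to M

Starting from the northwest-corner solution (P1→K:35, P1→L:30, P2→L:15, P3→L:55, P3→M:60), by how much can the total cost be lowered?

75

Current plan cost = 35·14 + 30·13 + 15·14 + 55·11 + 60·2 = 1815.
Optimal plan:
  P1–K: 20 boxes
  P1–M: 45 boxes
  P2–K: 15 boxes
  P3–L: 100 boxes
  P3–M: 15 boxes
Optimal cost = 1740.
Saving = 1815 − 1740 = 75.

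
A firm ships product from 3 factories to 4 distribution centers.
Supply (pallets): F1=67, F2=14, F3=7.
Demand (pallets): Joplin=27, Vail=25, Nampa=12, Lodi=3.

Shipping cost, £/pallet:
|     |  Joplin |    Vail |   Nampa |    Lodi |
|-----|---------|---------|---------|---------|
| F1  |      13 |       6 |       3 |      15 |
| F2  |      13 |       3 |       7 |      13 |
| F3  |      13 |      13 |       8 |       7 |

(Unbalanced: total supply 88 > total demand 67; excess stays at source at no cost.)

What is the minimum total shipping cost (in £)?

Optimal allocation:
  F1->Joplin: 23 pallets
  F1->Vail: 11 pallets
  F1->Nampa: 12 pallets
  F2->Vail: 14 pallets
  F3->Joplin: 4 pallets
  F3->Lodi: 3 pallets
Total cost = £516.
(Supply check: F1 ships 46; F2 ships 14; F3 ships 7.)

516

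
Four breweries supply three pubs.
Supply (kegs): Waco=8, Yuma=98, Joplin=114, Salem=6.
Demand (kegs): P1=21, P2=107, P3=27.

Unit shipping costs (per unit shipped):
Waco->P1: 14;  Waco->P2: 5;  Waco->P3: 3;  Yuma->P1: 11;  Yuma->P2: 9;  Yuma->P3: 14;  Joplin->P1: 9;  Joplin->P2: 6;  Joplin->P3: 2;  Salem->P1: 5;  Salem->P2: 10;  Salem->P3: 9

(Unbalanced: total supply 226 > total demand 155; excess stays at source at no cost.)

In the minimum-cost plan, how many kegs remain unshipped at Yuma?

An optimal plan:
  Waco to P2: 8 × 5 = 40
  Yuma to P1: 15 × 11 = 165
  Yuma to P2: 12 × 9 = 108
  Joplin to P2: 87 × 6 = 522
  Joplin to P3: 27 × 2 = 54
  Salem to P1: 6 × 5 = 30
Total cost = 919.
Yuma ships 27 of its 98, leaving 71.

71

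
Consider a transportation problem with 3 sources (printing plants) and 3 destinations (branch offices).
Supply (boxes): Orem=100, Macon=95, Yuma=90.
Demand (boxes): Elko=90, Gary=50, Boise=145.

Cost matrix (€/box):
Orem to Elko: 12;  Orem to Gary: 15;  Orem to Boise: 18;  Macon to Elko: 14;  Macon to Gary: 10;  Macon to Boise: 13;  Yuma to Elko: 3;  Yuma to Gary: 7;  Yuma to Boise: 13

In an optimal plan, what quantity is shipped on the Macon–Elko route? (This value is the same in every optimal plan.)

The minimum-cost plan:
  Orem→Boise: 100 boxes
  Macon→Gary: 50 boxes
  Macon→Boise: 45 boxes
  Yuma→Elko: 90 boxes
Total cost = €3155.
The route Macon→Elko is not used.

0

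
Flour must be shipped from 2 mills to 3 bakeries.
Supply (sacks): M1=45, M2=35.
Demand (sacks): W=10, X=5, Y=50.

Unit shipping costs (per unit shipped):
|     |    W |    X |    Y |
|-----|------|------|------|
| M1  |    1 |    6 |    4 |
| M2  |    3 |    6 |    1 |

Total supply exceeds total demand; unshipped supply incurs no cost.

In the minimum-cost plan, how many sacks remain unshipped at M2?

An optimal plan:
  M1->W: 10 × 1 = 10
  M1->X: 5 × 6 = 30
  M1->Y: 15 × 4 = 60
  M2->Y: 35 × 1 = 35
Total cost = 135.
M2 ships 35 of its 35, leaving 0.

0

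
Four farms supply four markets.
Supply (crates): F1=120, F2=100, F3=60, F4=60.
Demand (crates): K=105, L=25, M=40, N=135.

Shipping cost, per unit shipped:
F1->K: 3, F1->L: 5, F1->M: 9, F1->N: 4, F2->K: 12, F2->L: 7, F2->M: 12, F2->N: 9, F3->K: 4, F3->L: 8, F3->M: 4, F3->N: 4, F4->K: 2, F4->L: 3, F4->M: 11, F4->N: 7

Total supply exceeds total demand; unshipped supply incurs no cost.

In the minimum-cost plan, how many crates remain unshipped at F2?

Minimum-cost shipments:
  F1→K: 45 crates
  F1→N: 75 crates
  F2→L: 25 crates
  F2→N: 40 crates
  F3→M: 40 crates
  F3→N: 20 crates
  F4→K: 60 crates
Total cost = 1330.
F2 ships 65 of its 100, leaving 35.

35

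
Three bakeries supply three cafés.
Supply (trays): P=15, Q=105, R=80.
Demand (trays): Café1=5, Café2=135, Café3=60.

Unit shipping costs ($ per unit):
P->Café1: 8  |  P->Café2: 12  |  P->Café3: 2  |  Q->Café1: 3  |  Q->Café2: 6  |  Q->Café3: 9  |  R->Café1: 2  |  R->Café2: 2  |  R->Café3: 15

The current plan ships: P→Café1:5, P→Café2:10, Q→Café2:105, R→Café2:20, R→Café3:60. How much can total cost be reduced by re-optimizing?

Current plan cost = 5·8 + 10·12 + 105·6 + 20·2 + 60·15 = $1730.
Optimal plan:
  P to Café3: 15 × $2 = $30
  Q to Café1: 5 × $3 = $15
  Q to Café2: 55 × $6 = $330
  Q to Café3: 45 × $9 = $405
  R to Café2: 80 × $2 = $160
Optimal cost = $940.
Saving = 1730 − 940 = $790.

790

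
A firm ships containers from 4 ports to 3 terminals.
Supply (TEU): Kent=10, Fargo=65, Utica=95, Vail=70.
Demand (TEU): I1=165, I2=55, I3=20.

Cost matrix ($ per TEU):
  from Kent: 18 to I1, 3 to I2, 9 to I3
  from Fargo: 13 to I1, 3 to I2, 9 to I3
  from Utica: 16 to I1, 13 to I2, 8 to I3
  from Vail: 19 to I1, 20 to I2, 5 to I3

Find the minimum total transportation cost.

A cheapest plan:
  Kent->I2: 10 × $3 = $30
  Fargo->I1: 20 × $13 = $260
  Fargo->I2: 45 × $3 = $135
  Utica->I1: 95 × $16 = $1520
  Vail->I1: 50 × $19 = $950
  Vail->I3: 20 × $5 = $100
Total = 30 + 260 + 135 + 1520 + 950 + 100 = $2995.

2995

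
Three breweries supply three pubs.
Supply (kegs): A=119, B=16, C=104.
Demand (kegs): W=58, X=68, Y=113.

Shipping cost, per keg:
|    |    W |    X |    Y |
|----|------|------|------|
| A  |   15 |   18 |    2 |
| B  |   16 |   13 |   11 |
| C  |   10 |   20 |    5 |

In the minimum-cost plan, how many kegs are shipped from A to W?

Solving gives:
  A→X: 6 kegs
  A→Y: 113 kegs
  B→X: 16 kegs
  C→W: 58 kegs
  C→X: 46 kegs
Total cost = 2042.
The route A→W is not used.

0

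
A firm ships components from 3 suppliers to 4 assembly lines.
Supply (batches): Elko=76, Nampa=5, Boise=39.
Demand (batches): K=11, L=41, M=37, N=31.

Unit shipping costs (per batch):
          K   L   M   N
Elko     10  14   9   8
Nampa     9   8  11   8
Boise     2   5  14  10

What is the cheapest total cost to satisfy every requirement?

Optimal allocation:
  Elko→K: 8 × 10 = 80
  Elko→M: 37 × 9 = 333
  Elko→N: 31 × 8 = 248
  Nampa→L: 5 × 8 = 40
  Boise→K: 3 × 2 = 6
  Boise→L: 36 × 5 = 180
Total = 80 + 333 + 248 + 40 + 6 + 180 = 887.
(Supply check: Elko ships 76; Nampa ships 5; Boise ships 39.)

887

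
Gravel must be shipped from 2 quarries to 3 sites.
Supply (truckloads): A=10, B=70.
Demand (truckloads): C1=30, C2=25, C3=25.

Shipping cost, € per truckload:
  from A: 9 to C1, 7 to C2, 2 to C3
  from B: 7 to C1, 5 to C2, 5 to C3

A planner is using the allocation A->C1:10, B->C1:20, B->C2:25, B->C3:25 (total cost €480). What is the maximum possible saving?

50

Current plan cost = 10·9 + 20·7 + 25·5 + 25·5 = €480.
Optimal plan:
  A→C3: 10 × €2 = €20
  B→C1: 30 × €7 = €210
  B→C2: 25 × €5 = €125
  B→C3: 15 × €5 = €75
Optimal cost = €430.
Saving = 480 − 430 = €50.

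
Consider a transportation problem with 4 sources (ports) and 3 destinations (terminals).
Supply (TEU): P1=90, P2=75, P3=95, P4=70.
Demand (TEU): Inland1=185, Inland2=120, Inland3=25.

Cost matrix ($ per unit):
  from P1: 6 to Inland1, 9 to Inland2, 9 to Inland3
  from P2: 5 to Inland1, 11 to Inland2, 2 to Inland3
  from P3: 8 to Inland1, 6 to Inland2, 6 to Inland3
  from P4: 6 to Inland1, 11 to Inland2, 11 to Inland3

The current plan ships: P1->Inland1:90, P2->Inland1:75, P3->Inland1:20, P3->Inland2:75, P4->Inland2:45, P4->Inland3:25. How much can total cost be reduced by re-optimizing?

Current plan cost = 90·6 + 75·5 + 20·8 + 75·6 + 45·11 + 25·11 = $2295.
Optimal plan:
  P1->Inland1: 65 × $6 = $390
  P1->Inland2: 25 × $9 = $225
  P2->Inland1: 50 × $5 = $250
  P2->Inland3: 25 × $2 = $50
  P3->Inland2: 95 × $6 = $570
  P4->Inland1: 70 × $6 = $420
Optimal cost = $1905.
Saving = 2295 − 1905 = $390.

390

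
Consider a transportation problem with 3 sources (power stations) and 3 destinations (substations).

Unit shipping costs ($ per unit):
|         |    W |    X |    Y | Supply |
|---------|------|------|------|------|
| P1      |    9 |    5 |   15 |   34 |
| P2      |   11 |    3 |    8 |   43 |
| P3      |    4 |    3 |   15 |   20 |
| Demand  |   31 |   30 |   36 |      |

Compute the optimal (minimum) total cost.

603

Optimal allocation:
  P1→W: 11 × $9 = $99
  P1→X: 23 × $5 = $115
  P2→X: 7 × $3 = $21
  P2→Y: 36 × $8 = $288
  P3→W: 20 × $4 = $80
Total = 99 + 115 + 21 + 288 + 80 = $603.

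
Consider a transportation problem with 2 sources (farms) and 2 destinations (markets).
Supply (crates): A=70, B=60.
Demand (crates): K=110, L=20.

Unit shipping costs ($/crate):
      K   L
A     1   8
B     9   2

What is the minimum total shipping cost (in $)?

470

Optimal allocation:
  A to K: 70 crates
  B to K: 40 crates
  B to L: 20 crates
Total cost = $470.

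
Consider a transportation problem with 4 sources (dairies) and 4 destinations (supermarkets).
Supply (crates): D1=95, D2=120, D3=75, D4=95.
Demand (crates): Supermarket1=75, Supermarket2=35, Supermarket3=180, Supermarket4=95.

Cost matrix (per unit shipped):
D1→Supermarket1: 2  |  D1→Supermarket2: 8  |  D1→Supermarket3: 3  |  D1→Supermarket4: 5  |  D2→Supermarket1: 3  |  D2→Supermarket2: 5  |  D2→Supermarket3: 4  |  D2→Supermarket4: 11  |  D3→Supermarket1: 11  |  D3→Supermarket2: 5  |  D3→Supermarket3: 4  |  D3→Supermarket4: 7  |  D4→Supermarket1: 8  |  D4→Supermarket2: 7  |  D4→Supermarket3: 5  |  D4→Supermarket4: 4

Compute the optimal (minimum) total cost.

Optimal allocation:
  D1→Supermarket3: 95 × 3 = 285
  D2→Supermarket1: 75 × 3 = 225
  D2→Supermarket2: 35 × 5 = 175
  D2→Supermarket3: 10 × 4 = 40
  D3→Supermarket3: 75 × 4 = 300
  D4→Supermarket4: 95 × 4 = 380
Total = 285 + 225 + 175 + 40 + 300 + 380 = 1405.

1405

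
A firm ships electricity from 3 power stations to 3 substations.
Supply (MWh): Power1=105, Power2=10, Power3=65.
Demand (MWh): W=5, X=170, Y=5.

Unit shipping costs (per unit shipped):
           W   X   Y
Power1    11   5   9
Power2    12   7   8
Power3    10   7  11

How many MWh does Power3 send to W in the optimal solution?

Optimal shipments:
  Power1 to X: 105 × 5 = 525
  Power2 to X: 5 × 7 = 35
  Power2 to Y: 5 × 8 = 40
  Power3 to W: 5 × 10 = 50
  Power3 to X: 60 × 7 = 420
Total cost = 1070.
So Power3→W carries 5 MWh.

5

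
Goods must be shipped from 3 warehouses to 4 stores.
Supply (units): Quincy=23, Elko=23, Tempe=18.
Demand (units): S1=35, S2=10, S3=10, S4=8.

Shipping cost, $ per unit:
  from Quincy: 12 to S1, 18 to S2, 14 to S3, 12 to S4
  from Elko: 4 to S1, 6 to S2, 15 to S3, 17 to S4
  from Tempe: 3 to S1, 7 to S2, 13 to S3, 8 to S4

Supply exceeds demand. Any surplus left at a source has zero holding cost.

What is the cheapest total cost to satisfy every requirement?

450

Optimal allocation:
  Quincy→S1: 4 × $12 = $48
  Quincy→S3: 10 × $14 = $140
  Quincy→S4: 8 × $12 = $96
  Elko→S1: 13 × $4 = $52
  Elko→S2: 10 × $6 = $60
  Tempe→S1: 18 × $3 = $54
Total = 48 + 140 + 96 + 52 + 60 + 54 = $450.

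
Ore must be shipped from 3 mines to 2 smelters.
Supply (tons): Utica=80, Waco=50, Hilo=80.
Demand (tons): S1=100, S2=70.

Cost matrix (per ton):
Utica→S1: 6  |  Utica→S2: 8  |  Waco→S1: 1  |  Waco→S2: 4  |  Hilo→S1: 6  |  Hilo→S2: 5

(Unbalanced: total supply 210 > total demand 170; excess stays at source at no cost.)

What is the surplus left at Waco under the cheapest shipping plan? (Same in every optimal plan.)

An optimal plan:
  Utica to S1: 40 × 6 = 240
  Waco to S1: 50 × 1 = 50
  Hilo to S1: 10 × 6 = 60
  Hilo to S2: 70 × 5 = 350
Total cost = 700.
Waco ships 50 of its 50, leaving 0.

0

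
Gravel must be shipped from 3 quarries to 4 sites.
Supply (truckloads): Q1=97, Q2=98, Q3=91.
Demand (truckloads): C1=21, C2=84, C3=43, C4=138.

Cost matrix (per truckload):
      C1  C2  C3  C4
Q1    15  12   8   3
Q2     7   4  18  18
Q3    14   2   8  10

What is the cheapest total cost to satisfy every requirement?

1514

Optimal allocation:
  Q1–C4: 97 truckloads
  Q2–C1: 21 truckloads
  Q2–C2: 77 truckloads
  Q3–C2: 7 truckloads
  Q3–C3: 43 truckloads
  Q3–C4: 41 truckloads
Total cost = 1514.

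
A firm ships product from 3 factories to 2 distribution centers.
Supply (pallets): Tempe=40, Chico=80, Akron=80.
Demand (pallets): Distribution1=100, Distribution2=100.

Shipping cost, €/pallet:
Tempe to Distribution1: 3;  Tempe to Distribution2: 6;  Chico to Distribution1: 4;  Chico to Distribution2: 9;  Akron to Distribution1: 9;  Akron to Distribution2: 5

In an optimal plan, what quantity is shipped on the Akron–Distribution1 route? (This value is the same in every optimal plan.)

Solving gives:
  Tempe–Distribution1: 20 × €3 = €60
  Tempe–Distribution2: 20 × €6 = €120
  Chico–Distribution1: 80 × €4 = €320
  Akron–Distribution2: 80 × €5 = €400
Total cost = €900.
The route Akron→Distribution1 is not used.

0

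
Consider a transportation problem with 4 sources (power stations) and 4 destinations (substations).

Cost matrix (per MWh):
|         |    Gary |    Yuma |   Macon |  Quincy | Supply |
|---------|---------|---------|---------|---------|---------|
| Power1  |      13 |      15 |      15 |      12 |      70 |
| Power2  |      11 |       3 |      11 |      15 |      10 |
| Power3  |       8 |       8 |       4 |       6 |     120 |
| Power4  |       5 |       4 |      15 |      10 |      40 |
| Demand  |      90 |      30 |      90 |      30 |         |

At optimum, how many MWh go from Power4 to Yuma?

20

Optimal shipments:
  Power1 to Gary: 70 × 13 = 910
  Power2 to Yuma: 10 × 3 = 30
  Power3 to Macon: 90 × 4 = 360
  Power3 to Quincy: 30 × 6 = 180
  Power4 to Gary: 20 × 5 = 100
  Power4 to Yuma: 20 × 4 = 80
Total cost = 1660.
So Power4→Yuma carries 20 MWh.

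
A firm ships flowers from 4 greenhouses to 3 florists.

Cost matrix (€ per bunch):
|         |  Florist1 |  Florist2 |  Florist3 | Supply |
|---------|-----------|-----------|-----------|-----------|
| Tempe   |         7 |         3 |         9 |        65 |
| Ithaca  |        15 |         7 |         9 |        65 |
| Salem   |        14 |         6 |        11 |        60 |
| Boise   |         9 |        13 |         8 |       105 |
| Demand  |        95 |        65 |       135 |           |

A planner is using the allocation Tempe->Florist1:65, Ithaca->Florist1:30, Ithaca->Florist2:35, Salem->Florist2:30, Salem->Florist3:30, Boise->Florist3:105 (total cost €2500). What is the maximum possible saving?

245

Current plan cost = 65·7 + 30·15 + 35·7 + 30·6 + 30·11 + 105·8 = €2500.
Optimal plan:
  Tempe to Florist1: 60 × €7 = €420
  Tempe to Florist2: 5 × €3 = €15
  Ithaca to Florist3: 65 × €9 = €585
  Salem to Florist2: 60 × €6 = €360
  Boise to Florist1: 35 × €9 = €315
  Boise to Florist3: 70 × €8 = €560
Optimal cost = €2255.
Saving = 2500 − 2255 = €245.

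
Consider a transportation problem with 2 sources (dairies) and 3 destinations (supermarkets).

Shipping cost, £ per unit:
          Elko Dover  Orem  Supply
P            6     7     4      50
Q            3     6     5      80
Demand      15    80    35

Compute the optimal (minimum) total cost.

One minimum-cost allocation:
  P->Dover: 15 × £7 = £105
  P->Orem: 35 × £4 = £140
  Q->Elko: 15 × £3 = £45
  Q->Dover: 65 × £6 = £390
Total = 105 + 140 + 45 + 390 = £680.
(Supply check: P ships 50; Q ships 80.)

680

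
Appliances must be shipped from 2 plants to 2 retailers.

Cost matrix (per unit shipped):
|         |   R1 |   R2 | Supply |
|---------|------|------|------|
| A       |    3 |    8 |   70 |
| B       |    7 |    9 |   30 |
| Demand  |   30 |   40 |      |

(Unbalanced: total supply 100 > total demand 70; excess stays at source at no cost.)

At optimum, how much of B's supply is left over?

An optimal plan:
  A–R1: 30 × 3 = 90
  A–R2: 40 × 8 = 320
Total cost = 410.
B ships 0 of its 30, leaving 30.

30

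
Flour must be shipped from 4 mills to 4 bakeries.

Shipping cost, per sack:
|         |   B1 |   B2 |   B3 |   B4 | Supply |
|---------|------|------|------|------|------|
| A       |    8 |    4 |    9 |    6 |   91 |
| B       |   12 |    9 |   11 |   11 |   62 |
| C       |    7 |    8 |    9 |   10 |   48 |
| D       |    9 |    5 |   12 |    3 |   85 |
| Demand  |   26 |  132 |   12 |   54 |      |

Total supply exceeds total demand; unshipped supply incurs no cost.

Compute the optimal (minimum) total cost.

1051

One minimum-cost allocation:
  A–B2: 91 × 4 = 364
  C–B1: 26 × 7 = 182
  C–B2: 10 × 8 = 80
  C–B3: 12 × 9 = 108
  D–B2: 31 × 5 = 155
  D–B4: 54 × 3 = 162
Total = 364 + 182 + 80 + 108 + 155 + 162 = 1051.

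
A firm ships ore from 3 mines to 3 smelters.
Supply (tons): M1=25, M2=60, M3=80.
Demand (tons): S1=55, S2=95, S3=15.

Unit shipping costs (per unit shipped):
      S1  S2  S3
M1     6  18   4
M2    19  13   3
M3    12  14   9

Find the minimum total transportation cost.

A cheapest plan:
  M1–S1: 25 × 6 = 150
  M2–S2: 45 × 13 = 585
  M2–S3: 15 × 3 = 45
  M3–S1: 30 × 12 = 360
  M3–S2: 50 × 14 = 700
Total = 150 + 585 + 45 + 360 + 700 = 1840.
(Supply check: M1 ships 25; M2 ships 60; M3 ships 80.)

1840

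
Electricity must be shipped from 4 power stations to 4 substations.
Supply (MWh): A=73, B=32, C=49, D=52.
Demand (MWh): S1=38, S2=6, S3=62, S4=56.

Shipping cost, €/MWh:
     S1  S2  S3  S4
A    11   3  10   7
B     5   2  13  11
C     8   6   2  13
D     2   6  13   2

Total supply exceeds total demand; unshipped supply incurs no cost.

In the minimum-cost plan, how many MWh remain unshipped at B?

Minimum-cost shipments:
  A to S2: 6 × €3 = €18
  A to S3: 13 × €10 = €130
  A to S4: 10 × €7 = €70
  B to S1: 32 × €5 = €160
  C to S3: 49 × €2 = €98
  D to S1: 6 × €2 = €12
  D to S4: 46 × €2 = €92
Total cost = €580.
B ships 32 of its 32, leaving 0.

0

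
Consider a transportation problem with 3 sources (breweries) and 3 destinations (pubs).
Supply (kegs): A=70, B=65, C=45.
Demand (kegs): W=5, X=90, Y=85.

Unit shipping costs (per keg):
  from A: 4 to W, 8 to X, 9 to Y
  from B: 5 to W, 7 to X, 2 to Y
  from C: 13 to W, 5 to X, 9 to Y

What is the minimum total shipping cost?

915

A cheapest plan:
  A->W: 5 × 4 = 20
  A->X: 45 × 8 = 360
  A->Y: 20 × 9 = 180
  B->Y: 65 × 2 = 130
  C->X: 45 × 5 = 225
Total = 20 + 360 + 180 + 130 + 225 = 915.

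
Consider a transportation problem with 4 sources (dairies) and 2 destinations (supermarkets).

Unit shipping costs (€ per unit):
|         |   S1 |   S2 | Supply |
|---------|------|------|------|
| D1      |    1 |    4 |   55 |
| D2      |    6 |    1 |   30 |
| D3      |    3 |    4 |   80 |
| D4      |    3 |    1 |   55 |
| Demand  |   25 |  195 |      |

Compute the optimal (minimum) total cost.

Optimal allocation:
  D1->S1: 25 × €1 = €25
  D1->S2: 30 × €4 = €120
  D2->S2: 30 × €1 = €30
  D3->S2: 80 × €4 = €320
  D4->S2: 55 × €1 = €55
Total = 25 + 120 + 30 + 320 + 55 = €550.

550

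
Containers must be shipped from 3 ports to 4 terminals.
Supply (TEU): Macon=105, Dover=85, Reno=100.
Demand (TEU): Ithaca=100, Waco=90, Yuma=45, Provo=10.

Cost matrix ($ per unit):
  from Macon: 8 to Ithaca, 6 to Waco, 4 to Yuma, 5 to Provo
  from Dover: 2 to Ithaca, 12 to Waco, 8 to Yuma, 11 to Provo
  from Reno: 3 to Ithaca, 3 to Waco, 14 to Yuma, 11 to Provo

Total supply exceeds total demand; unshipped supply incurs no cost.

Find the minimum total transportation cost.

730

A cheapest plan:
  Macon–Waco: 5 TEU
  Macon–Yuma: 45 TEU
  Macon–Provo: 10 TEU
  Dover–Ithaca: 85 TEU
  Reno–Ithaca: 15 TEU
  Reno–Waco: 85 TEU
Total cost = $730.
(Supply check: Macon ships 60; Dover ships 85; Reno ships 100.)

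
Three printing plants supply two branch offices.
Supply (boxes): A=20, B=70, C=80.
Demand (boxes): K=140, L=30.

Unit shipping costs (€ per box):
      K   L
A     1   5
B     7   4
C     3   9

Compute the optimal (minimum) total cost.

660

A cheapest plan:
  A→K: 20 × €1 = €20
  B→K: 40 × €7 = €280
  B→L: 30 × €4 = €120
  C→K: 80 × €3 = €240
Total = 20 + 280 + 120 + 240 = €660.
(Supply check: A ships 20; B ships 70; C ships 80.)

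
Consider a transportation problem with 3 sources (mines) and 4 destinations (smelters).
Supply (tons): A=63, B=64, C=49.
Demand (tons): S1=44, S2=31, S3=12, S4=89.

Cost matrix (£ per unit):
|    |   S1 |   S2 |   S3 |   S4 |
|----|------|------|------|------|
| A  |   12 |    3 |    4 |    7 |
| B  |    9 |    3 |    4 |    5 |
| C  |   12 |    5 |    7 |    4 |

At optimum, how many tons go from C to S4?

The minimum-cost plan:
  A→S2: 31 × £3 = £93
  A→S3: 12 × £4 = £48
  A→S4: 20 × £7 = £140
  B→S1: 44 × £9 = £396
  B→S4: 20 × £5 = £100
  C→S4: 49 × £4 = £196
Total cost = £973.
So C→S4 carries 49 tons.

49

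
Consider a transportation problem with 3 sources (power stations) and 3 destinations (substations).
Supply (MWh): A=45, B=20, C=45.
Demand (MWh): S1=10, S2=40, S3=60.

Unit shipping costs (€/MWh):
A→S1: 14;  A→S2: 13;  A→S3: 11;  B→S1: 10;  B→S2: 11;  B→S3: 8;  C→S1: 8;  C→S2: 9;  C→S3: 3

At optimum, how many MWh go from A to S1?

0

Solving gives:
  A->S2: 40 × €13 = €520
  A->S3: 5 × €11 = €55
  B->S1: 10 × €10 = €100
  B->S3: 10 × €8 = €80
  C->S3: 45 × €3 = €135
Total cost = €890.
The route A→S1 is not used.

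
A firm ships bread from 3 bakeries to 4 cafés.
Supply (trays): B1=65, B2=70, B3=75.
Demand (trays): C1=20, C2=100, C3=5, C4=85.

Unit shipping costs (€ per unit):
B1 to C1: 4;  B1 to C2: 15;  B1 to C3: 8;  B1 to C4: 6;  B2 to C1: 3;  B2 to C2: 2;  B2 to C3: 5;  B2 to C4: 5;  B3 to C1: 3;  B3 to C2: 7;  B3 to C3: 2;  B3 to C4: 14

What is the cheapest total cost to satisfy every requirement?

1010

Optimal allocation:
  B1→C4: 65 trays
  B2→C2: 50 trays
  B2→C4: 20 trays
  B3→C1: 20 trays
  B3→C2: 50 trays
  B3→C3: 5 trays
Total cost = €1010.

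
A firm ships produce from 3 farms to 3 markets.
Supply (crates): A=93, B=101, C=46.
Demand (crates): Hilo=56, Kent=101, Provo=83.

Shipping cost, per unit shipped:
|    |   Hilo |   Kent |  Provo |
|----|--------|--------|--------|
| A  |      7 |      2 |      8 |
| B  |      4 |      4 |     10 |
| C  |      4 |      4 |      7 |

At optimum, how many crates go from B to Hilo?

Optimal shipments:
  A–Kent: 56 × 2 = 112
  A–Provo: 37 × 8 = 296
  B–Hilo: 56 × 4 = 224
  B–Kent: 45 × 4 = 180
  C–Provo: 46 × 7 = 322
Total cost = 1134.
So B→Hilo carries 56 crates.

56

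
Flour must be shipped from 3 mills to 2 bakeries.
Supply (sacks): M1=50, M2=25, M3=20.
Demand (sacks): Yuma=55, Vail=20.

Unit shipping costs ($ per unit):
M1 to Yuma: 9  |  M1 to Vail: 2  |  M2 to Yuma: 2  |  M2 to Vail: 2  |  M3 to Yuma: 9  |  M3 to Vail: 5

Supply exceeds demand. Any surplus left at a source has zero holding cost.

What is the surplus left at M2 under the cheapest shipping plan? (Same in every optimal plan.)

0

Minimum-cost shipments:
  M1→Yuma: 10 × $9 = $90
  M1→Vail: 20 × $2 = $40
  M2→Yuma: 25 × $2 = $50
  M3→Yuma: 20 × $9 = $180
Total cost = $360.
M2 ships 25 of its 25, leaving 0.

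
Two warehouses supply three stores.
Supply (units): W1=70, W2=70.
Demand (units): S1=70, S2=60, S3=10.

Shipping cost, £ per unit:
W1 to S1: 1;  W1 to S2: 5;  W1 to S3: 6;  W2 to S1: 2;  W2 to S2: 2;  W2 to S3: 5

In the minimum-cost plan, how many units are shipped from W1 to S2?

Optimal shipments:
  W1->S1: 70 × £1 = £70
  W2->S2: 60 × £2 = £120
  W2->S3: 10 × £5 = £50
Total cost = £240.
The route W1→S2 is not used.

0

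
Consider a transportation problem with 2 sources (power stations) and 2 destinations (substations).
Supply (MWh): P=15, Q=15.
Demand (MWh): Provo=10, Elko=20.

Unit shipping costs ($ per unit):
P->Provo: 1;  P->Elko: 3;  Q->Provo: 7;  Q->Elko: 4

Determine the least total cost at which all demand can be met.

85

An optimal shipping plan:
  P→Provo: 10 × $1 = $10
  P→Elko: 5 × $3 = $15
  Q→Elko: 15 × $4 = $60
Total = 10 + 15 + 60 = $85.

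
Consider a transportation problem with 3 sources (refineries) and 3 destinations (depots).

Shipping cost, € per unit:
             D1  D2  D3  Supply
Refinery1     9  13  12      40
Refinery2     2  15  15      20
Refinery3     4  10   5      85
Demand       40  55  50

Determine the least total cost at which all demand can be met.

One minimum-cost allocation:
  Refinery1 to D2: 40 × €13 = €520
  Refinery2 to D1: 20 × €2 = €40
  Refinery3 to D1: 20 × €4 = €80
  Refinery3 to D2: 15 × €10 = €150
  Refinery3 to D3: 50 × €5 = €250
Total = 520 + 40 + 80 + 150 + 250 = €1040.

1040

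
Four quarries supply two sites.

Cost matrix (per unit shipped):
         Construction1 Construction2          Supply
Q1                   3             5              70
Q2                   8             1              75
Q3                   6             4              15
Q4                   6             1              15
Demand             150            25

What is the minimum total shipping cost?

An optimal shipping plan:
  Q1→Construction1: 70 × 3 = 210
  Q2→Construction1: 50 × 8 = 400
  Q2→Construction2: 25 × 1 = 25
  Q3→Construction1: 15 × 6 = 90
  Q4→Construction1: 15 × 6 = 90
Total = 210 + 400 + 25 + 90 + 90 = 815.
(Supply check: Q1 ships 70; Q2 ships 75; Q3 ships 15; Q4 ships 15.)

815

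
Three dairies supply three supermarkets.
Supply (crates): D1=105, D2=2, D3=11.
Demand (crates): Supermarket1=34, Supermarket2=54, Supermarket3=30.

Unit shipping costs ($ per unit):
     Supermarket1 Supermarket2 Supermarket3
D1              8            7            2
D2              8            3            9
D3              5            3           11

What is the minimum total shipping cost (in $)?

One minimum-cost allocation:
  D1->Supermarket1: 34 × $8 = $272
  D1->Supermarket2: 41 × $7 = $287
  D1->Supermarket3: 30 × $2 = $60
  D2->Supermarket2: 2 × $3 = $6
  D3->Supermarket2: 11 × $3 = $33
Total = 272 + 287 + 60 + 6 + 33 = $658.

658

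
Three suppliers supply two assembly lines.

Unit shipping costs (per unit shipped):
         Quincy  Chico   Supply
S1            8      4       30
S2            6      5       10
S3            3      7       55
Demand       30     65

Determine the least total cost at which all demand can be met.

Optimal allocation:
  S1 to Chico: 30 batches
  S2 to Chico: 10 batches
  S3 to Quincy: 30 batches
  S3 to Chico: 25 batches
Total cost = 435.

435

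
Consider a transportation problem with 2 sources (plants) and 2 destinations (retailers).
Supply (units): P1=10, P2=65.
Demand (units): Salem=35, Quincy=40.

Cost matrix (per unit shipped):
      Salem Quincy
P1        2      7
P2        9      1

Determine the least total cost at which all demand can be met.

285

Optimal allocation:
  P1 to Salem: 10 units
  P2 to Salem: 25 units
  P2 to Quincy: 40 units
Total cost = 285.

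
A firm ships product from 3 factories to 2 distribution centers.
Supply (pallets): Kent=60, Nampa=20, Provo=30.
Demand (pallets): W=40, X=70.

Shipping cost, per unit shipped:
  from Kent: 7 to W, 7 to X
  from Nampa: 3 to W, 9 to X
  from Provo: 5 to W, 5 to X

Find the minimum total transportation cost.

A cheapest plan:
  Kent→W: 20 × 7 = 140
  Kent→X: 40 × 7 = 280
  Nampa→W: 20 × 3 = 60
  Provo→X: 30 × 5 = 150
Total = 140 + 280 + 60 + 150 = 630.

630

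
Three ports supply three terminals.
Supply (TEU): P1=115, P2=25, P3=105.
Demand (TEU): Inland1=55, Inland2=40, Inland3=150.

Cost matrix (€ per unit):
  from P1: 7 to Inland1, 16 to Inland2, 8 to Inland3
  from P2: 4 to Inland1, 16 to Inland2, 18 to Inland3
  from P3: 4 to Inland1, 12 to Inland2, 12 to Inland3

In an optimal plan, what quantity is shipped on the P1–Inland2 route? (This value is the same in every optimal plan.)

Solving gives:
  P1→Inland3: 115 × €8 = €920
  P2→Inland1: 25 × €4 = €100
  P3→Inland1: 30 × €4 = €120
  P3→Inland2: 40 × €12 = €480
  P3→Inland3: 35 × €12 = €420
Total cost = €2040.
The route P1→Inland2 is not used.

0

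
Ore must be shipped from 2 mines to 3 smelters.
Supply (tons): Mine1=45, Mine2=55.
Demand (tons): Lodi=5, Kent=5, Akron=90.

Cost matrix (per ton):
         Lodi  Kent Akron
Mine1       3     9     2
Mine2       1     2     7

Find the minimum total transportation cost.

A cheapest plan:
  Mine1–Akron: 45 × 2 = 90
  Mine2–Lodi: 5 × 1 = 5
  Mine2–Kent: 5 × 2 = 10
  Mine2–Akron: 45 × 7 = 315
Total = 90 + 5 + 10 + 315 = 420.

420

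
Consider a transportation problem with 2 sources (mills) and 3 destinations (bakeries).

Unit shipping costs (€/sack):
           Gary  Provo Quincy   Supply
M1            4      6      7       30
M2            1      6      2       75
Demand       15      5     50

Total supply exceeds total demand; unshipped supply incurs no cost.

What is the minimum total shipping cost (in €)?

145

Optimal allocation:
  M2–Gary: 15 × €1 = €15
  M2–Provo: 5 × €6 = €30
  M2–Quincy: 50 × €2 = €100
Total = 15 + 30 + 100 = €145.
(Supply check: M1 ships 0; M2 ships 70.)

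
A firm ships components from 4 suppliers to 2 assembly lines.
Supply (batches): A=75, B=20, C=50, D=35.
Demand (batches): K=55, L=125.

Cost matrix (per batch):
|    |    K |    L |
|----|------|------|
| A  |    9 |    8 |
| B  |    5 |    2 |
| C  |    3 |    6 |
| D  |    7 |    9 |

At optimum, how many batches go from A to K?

0

Optimal shipments:
  A->L: 75 × 8 = 600
  B->L: 20 × 2 = 40
  C->K: 50 × 3 = 150
  D->K: 5 × 7 = 35
  D->L: 30 × 9 = 270
Total cost = 1095.
The route A→K is not used.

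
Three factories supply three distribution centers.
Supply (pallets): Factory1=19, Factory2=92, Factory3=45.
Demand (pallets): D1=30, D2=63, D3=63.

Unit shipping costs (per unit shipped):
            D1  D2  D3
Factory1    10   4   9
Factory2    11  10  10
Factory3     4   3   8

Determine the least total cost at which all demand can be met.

Optimal allocation:
  Factory1->D2: 19 × 4 = 76
  Factory2->D1: 29 × 11 = 319
  Factory2->D3: 63 × 10 = 630
  Factory3->D1: 1 × 4 = 4
  Factory3->D2: 44 × 3 = 132
Total = 76 + 319 + 630 + 4 + 132 = 1161.
(Supply check: Factory1 ships 19; Factory2 ships 92; Factory3 ships 45.)

1161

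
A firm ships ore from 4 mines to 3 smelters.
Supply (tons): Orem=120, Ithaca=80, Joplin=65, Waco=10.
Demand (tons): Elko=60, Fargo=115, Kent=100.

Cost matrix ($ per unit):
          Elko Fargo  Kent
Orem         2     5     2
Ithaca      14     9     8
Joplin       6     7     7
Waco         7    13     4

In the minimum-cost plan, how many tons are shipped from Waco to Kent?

The minimum-cost plan:
  Orem to Elko: 30 tons
  Orem to Kent: 90 tons
  Ithaca to Fargo: 80 tons
  Joplin to Elko: 30 tons
  Joplin to Fargo: 35 tons
  Waco to Kent: 10 tons
Total cost = $1425.
So Waco→Kent carries 10 tons.

10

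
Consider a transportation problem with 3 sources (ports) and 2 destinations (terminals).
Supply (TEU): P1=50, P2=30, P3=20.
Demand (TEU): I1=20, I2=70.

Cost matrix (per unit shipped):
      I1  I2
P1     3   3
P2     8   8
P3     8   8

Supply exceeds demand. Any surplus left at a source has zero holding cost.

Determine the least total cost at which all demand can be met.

An optimal shipping plan:
  P1→I2: 50 TEU
  P2→I1: 20 TEU
  P3→I2: 20 TEU
Total cost = 470.

470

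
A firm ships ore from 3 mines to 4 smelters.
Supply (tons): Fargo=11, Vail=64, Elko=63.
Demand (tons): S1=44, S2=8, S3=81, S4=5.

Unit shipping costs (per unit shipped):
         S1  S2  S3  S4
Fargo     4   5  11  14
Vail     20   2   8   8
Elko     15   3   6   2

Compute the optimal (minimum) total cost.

An optimal shipping plan:
  Fargo→S1: 11 tons
  Vail→S2: 8 tons
  Vail→S3: 56 tons
  Elko→S1: 33 tons
  Elko→S3: 25 tons
  Elko→S4: 5 tons
Total cost = 1163.
(Supply check: Fargo ships 11; Vail ships 64; Elko ships 63.)

1163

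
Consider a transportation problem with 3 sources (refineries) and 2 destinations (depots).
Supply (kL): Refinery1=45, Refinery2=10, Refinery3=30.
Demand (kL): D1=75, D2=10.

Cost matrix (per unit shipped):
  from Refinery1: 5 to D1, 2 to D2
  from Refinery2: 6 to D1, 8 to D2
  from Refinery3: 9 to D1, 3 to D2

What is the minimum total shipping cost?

495

An optimal shipping plan:
  Refinery1->D1: 45 × 5 = 225
  Refinery2->D1: 10 × 6 = 60
  Refinery3->D1: 20 × 9 = 180
  Refinery3->D2: 10 × 3 = 30
Total = 225 + 60 + 180 + 30 = 495.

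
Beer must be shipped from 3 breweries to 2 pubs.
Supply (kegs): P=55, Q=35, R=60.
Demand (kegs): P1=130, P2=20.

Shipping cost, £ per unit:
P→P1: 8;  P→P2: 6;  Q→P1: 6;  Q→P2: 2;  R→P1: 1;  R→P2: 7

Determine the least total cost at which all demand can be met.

Optimal allocation:
  P to P1: 55 kegs
  Q to P1: 15 kegs
  Q to P2: 20 kegs
  R to P1: 60 kegs
Total cost = £630.

630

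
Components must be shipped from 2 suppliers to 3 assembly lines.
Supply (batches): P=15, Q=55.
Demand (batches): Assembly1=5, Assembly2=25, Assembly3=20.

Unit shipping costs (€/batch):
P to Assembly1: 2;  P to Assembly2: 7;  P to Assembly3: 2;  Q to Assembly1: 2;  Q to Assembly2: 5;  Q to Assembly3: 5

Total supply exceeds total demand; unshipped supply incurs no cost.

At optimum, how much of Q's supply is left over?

20

An optimal plan:
  P to Assembly3: 15 batches
  Q to Assembly1: 5 batches
  Q to Assembly2: 25 batches
  Q to Assembly3: 5 batches
Total cost = €190.
Q ships 35 of its 55, leaving 20.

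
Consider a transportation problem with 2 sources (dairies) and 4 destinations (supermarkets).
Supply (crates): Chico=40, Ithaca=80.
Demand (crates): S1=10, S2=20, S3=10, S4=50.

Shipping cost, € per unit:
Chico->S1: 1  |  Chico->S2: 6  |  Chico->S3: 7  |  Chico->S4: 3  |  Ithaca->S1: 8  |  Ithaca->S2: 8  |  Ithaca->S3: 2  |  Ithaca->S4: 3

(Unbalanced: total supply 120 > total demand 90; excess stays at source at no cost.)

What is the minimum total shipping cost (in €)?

300

An optimal shipping plan:
  Chico to S1: 10 × €1 = €10
  Chico to S2: 20 × €6 = €120
  Chico to S4: 10 × €3 = €30
  Ithaca to S3: 10 × €2 = €20
  Ithaca to S4: 40 × €3 = €120
Total = 10 + 120 + 30 + 20 + 120 = €300.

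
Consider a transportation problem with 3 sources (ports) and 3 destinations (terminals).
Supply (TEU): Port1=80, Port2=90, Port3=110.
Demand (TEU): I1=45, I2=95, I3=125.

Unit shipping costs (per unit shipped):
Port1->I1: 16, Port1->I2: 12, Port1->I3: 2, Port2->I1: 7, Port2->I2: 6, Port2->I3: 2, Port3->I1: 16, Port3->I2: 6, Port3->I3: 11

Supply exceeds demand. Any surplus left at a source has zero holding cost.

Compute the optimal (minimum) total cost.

1135

An optimal shipping plan:
  Port1→I3: 80 × 2 = 160
  Port2→I1: 45 × 7 = 315
  Port2→I3: 45 × 2 = 90
  Port3→I2: 95 × 6 = 570
Total = 160 + 315 + 90 + 570 = 1135.
(Supply check: Port1 ships 80; Port2 ships 90; Port3 ships 95.)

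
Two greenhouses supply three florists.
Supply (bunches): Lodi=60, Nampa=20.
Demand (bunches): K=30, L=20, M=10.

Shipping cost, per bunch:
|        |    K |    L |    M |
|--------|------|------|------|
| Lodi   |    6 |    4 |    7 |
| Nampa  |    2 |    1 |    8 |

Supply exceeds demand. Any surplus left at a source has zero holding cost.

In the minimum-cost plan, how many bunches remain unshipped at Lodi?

20

An optimal plan:
  Lodi–K: 10 × 6 = 60
  Lodi–L: 20 × 4 = 80
  Lodi–M: 10 × 7 = 70
  Nampa–K: 20 × 2 = 40
Total cost = 250.
Lodi ships 40 of its 60, leaving 20.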